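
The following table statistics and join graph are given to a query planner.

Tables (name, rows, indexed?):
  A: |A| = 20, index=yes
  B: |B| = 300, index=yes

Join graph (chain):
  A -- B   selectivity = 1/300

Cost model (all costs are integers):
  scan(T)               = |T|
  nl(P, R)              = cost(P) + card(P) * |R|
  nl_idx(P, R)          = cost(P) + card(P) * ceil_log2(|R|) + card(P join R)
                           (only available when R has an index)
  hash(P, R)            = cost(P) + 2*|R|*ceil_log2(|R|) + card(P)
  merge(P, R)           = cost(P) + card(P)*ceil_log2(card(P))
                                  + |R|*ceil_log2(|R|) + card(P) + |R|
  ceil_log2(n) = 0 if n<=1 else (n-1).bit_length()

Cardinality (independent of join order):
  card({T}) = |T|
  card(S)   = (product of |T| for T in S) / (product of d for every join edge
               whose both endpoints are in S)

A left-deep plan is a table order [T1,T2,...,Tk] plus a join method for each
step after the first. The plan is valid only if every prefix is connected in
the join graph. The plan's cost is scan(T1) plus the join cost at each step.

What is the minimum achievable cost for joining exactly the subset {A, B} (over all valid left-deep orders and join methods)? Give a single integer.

220

Selinger DP over subsets of {A,B}:
  {A}: scan cost=20, card=20
  {B}: scan cost=300, card=300
  {AB}: card=20; try (B,nl_idx)→220, (A,hash)→800, (A,nl_idx)→1820, (B,merge)→3140, (A,merge)→3420, (B,hash)→5440 …(+2); best=220 via (B,nl_idx)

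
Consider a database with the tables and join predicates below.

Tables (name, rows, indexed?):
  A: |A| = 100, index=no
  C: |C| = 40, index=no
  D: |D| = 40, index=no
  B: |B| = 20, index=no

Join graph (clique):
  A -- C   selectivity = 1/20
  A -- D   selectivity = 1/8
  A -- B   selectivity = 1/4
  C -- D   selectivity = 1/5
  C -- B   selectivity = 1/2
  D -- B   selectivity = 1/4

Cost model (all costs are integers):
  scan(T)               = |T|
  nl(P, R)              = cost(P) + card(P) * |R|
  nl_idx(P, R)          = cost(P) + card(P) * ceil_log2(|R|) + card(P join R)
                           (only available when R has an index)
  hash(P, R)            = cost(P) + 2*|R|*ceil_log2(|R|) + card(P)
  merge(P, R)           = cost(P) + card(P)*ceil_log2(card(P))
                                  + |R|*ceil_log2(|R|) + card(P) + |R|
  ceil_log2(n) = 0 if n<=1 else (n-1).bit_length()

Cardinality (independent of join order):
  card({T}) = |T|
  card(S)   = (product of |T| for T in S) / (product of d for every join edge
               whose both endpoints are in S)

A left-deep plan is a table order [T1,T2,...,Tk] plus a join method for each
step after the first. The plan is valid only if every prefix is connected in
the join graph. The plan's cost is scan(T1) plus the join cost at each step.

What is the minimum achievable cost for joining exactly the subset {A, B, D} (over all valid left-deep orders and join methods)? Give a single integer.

Selinger DP over subsets of {A,B,D}:
  {A}: scan cost=100, card=100
  {D}: scan cost=40, card=40
  {B}: scan cost=20, card=20
  {AD}: card=500; try (D,hash)→680, (A,merge)→1120, (D,merge)→1180, (A,hash)→1480, (A,nl)→4040, (D,nl)→4100; best=680 via (D,hash)
  {AB}: card=500; try (B,hash)→400, (A,merge)→940, (B,merge)→1020, (A,hash)→1440, (A,nl)→2020, (B,nl)→2100; best=400 via (B,hash)
  {BD}: card=200; try (B,hash)→280, (D,merge)→420, (B,merge)→440, (D,hash)→520, (D,nl)→820, (B,nl)→840; best=280 via (B,hash)
  {ABD}: card=625; try (D,hash)→1380, (B,hash)→1380, (A,hash)→1880, (A,merge)→2880, (D,merge)→5680, (B,merge)→5800 …(+3); best=1380 via (D,hash)

1380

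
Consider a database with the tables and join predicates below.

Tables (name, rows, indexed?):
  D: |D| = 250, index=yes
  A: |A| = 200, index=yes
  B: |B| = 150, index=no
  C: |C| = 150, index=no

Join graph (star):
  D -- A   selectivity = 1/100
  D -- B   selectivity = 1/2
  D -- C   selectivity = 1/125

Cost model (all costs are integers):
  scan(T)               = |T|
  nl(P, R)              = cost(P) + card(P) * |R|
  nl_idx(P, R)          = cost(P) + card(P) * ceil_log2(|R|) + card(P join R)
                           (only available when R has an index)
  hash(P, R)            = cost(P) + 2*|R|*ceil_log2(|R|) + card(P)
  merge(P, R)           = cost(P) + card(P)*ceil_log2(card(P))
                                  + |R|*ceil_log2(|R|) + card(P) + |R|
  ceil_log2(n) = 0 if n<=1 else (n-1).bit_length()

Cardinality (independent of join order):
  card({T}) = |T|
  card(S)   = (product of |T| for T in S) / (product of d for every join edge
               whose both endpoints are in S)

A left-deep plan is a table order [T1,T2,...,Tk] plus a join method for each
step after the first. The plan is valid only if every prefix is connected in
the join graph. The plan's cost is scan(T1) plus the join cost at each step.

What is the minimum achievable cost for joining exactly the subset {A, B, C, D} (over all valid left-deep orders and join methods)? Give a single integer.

Selinger DP over subsets of {A,B,C,D}:
  {D}: scan cost=250, card=250
  {A}: scan cost=200, card=200
  {B}: scan cost=150, card=150
  {C}: scan cost=150, card=150
  {AD}: card=500; try (D,nl_idx)→2300, (A,nl_idx)→2750, (A,hash)→3700, (D,merge)→4250, (A,merge)→4300, (D,hash)→4400 …(+2); best=2300 via (D,nl_idx)
  {BD}: card=18750; try (B,hash)→2900, (D,merge)→3750, (B,merge)→3850, (D,hash)→4300, (D,nl_idx)→20100, (D,nl)→37650 …(+1); best=2900 via (B,hash)
  {CD}: card=300; try (D,nl_idx)→1650, (C,hash)→2900, (D,merge)→3750, (C,merge)→3850, (D,hash)→4300, (D,nl)→37650 …(+1); best=1650 via (D,nl_idx)
  {ABD}: card=37500; try (B,hash)→5200, (B,merge)→8650, (A,hash)→24850, (B,nl)→77300, (A,nl_idx)→190400, (A,merge)→304700 …(+1); best=5200 via (B,hash)
  {ACD}: card=600; try (A,nl_idx)→4650, (A,hash)→5150, (C,hash)→5200, (A,merge)→6450, (C,merge)→8650, (A,nl)→61650 …(+1); best=4650 via (A,nl_idx)
  {BCD}: card=22500; try (B,hash)→4350, (B,merge)→6000, (C,hash)→24050, (B,nl)→46650, (C,merge)→304250, (C,nl)→2815400; best=4350 via (B,hash)
  {ABCD}: card=45000; try (B,hash)→7650, (B,merge)→12600, (A,hash)→30050, (C,hash)→45100, (B,nl)→94650, (A,nl_idx)→229350 …(+4); best=7650 via (B,hash)

7650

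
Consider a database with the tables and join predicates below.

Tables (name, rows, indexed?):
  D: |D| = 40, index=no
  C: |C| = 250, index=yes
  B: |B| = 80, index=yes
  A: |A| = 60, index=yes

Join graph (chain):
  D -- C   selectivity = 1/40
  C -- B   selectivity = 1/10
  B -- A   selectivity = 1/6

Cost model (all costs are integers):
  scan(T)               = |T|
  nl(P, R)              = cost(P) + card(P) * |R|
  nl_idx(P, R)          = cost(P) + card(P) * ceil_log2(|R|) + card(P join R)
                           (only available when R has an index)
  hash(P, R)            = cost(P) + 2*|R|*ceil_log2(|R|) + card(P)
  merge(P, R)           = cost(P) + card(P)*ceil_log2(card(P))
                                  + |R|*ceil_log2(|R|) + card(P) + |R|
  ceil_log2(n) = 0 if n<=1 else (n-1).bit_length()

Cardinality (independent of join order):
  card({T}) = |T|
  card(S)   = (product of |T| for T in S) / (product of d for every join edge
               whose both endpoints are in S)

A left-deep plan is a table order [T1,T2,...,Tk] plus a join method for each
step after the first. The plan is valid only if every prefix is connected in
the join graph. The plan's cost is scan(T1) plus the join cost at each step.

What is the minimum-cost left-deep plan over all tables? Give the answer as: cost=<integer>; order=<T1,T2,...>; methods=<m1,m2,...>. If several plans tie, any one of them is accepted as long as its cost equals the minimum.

Selinger DP (subsets sized 1..n):
  {D}: scan cost=40, card=40
  {C}: scan cost=250, card=250
  {B}: scan cost=80, card=80
  {A}: scan cost=60, card=60
  {CD}: card=250; try (C,nl_idx)→610, (D,hash)→980, (C,merge)→2570, (D,merge)→2780, (C,hash)→4080, (C,nl)→10040 …(+1); best=610 via (C,nl_idx)
  {BC}: card=2000; try (B,hash)→1620, (C,nl_idx)→2720, (C,merge)→2970, (B,merge)→3140, (B,nl_idx)→4000, (C,hash)→4160 …(+2); best=1620 via (B,hash)
  {AB}: card=800; try (A,hash)→880, (B,merge)→1120, (A,merge)→1140, (B,hash)→1240, (B,nl_idx)→1280, (A,nl_idx)→1360 …(+2); best=880 via (A,hash)
  {BCD}: card=2000; try (B,hash)→1980, (B,merge)→3500, (D,hash)→4100, (B,nl_idx)→4360, (B,nl)→20610, (D,merge)→25900 …(+1); best=1980 via (B,hash)
  {ABC}: card=20000; try (A,hash)→4340, (C,hash)→5680, (C,merge)→11930, (A,merge)→26040, (C,nl_idx)→27280, (A,nl_idx)→33620 …(+2); best=4340 via (A,hash)
  {ABCD}: card=20000; try (A,hash)→4700, (D,hash)→24820, (A,merge)→26400, (A,nl_idx)→33980, (A,nl)→121980, (D,merge)→324620 …(+1); best=4700 via (A,hash)

cost=4700; order=D,C,B,A; methods=nl_idx,hash,hash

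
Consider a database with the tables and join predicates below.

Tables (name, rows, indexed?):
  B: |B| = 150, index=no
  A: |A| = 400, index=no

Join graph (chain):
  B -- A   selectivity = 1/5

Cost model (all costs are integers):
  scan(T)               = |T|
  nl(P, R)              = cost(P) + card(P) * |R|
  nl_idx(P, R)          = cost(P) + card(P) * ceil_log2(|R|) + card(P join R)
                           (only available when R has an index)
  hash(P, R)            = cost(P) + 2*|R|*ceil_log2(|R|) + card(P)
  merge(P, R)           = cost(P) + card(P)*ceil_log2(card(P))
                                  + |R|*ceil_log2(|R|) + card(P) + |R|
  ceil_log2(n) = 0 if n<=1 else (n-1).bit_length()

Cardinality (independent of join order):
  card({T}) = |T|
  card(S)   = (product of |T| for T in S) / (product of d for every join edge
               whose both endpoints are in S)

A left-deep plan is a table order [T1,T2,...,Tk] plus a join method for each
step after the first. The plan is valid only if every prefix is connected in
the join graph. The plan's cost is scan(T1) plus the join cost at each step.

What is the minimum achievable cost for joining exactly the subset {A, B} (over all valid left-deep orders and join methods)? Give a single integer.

3200

Selinger DP over subsets of {A,B}:
  {B}: scan cost=150, card=150
  {A}: scan cost=400, card=400
  {AB}: card=12000; try (B,hash)→3200, (A,merge)→5500, (B,merge)→5750, (A,hash)→7500, (A,nl)→60150, (B,nl)→60400; best=3200 via (B,hash)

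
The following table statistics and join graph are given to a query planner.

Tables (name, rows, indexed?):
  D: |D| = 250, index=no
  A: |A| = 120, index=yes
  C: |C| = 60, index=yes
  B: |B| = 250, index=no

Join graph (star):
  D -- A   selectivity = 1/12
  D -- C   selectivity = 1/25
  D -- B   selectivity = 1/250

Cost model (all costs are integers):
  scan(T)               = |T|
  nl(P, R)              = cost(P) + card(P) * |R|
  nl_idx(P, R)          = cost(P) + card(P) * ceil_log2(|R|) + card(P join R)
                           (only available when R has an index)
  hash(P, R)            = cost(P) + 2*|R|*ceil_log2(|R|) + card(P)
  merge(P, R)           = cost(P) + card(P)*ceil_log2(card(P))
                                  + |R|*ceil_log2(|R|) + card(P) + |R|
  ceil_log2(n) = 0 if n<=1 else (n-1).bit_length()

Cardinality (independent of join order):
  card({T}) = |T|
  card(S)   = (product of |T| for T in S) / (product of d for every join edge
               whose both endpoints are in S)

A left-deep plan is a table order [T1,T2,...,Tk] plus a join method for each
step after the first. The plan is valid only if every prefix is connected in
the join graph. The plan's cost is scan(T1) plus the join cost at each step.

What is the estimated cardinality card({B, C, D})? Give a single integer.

Tables in S: B(250), C(60), D(250)
Edges inside S: D-C(d=25), D-B(d=250)
numerator = 250 * 60 * 250 = 3750000
denominator = 25 * 250 = 6250
card(S) = 3750000 / 6250 = 600

600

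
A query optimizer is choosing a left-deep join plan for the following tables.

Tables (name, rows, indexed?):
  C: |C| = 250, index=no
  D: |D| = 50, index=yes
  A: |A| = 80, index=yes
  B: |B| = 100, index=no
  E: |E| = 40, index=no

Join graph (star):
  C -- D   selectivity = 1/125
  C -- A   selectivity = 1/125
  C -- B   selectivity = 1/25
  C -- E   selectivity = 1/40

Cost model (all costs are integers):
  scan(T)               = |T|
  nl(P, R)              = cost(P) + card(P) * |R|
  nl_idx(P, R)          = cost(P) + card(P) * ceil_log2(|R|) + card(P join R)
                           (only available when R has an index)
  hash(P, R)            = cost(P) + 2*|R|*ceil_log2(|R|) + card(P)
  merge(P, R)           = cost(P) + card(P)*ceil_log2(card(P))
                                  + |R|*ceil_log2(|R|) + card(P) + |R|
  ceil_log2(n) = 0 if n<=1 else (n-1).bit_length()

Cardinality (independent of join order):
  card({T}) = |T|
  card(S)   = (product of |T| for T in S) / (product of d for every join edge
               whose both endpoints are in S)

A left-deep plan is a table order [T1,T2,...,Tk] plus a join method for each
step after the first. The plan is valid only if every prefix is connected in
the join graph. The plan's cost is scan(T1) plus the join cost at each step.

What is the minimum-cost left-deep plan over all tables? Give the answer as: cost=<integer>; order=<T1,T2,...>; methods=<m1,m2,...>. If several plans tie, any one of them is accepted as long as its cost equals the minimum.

cost=3656; order=C,D,A,E,B; methods=hash,nl_idx,hash,merge

Selinger DP (subsets sized 1..n):
  {C}: scan cost=250, card=250
  {D}: scan cost=50, card=50
  {A}: scan cost=80, card=80
  {B}: scan cost=100, card=100
  {E}: scan cost=40, card=40
  {CD}: card=100; try (D,hash)→1100, (D,nl_idx)→1850, (C,merge)→2650, (D,merge)→2850, (C,hash)→4100, (C,nl)→12550 …(+1); best=1100 via (D,hash)
  {AC}: card=160; try (A,hash)→1620, (A,nl_idx)→2160, (C,merge)→2970, (A,merge)→3140, (C,hash)→4160, (C,nl)→20080 …(+1); best=1620 via (A,hash)
  {BC}: card=1000; try (B,hash)→1900, (C,merge)→3150, (B,merge)→3300, (C,hash)→4200, (C,nl)→25100, (B,nl)→25250; best=1900 via (B,hash)
  {CE}: card=250; try (E,hash)→980, (C,merge)→2570, (E,merge)→2780, (C,hash)→4080, (C,nl)→10040, (E,nl)→10250; best=980 via (E,hash)
  {ACD}: card=64; try (A,nl_idx)→1864, (A,hash)→2320, (D,hash)→2380, (A,merge)→2540, (D,nl_idx)→2644, (D,merge)→3410 …(+2); best=1864 via (A,nl_idx)
  {BCD}: card=400; try (B,hash)→2600, (B,merge)→2700, (D,hash)→3500, (D,nl_idx)→8300, (B,nl)→11100, (D,merge)→13250 …(+1); best=2600 via (B,hash)
  {CDE}: card=100; try (E,hash)→1680, (D,hash)→1830, (E,merge)→2180, (D,nl_idx)→2580, (D,merge)→3580, (E,nl)→5100 …(+1); best=1680 via (E,hash)
  {ABC}: card=640; try (B,hash)→3180, (B,merge)→3860, (A,hash)→4020, (A,nl_idx)→9540, (A,merge)→13540, (B,nl)→17620 …(+1); best=3180 via (B,hash)
  {ACE}: card=160; try (E,hash)→2260, (A,hash)→2350, (A,nl_idx)→2890, (E,merge)→3340, (A,merge)→3870, (E,nl)→8020 …(+1); best=2260 via (E,hash)
  {BCE}: card=1000; try (B,hash)→2630, (E,hash)→3380, (B,merge)→4030, (E,merge)→13180, (B,nl)→25980, (E,nl)→41900; best=2630 via (B,hash)
  {ABCD}: card=256; try (B,merge)→3112, (B,hash)→3328, (A,hash)→4120, (D,hash)→4420, (A,nl_idx)→5656, (A,merge)→7240 …(+5); best=3112 via (B,merge)
  {ACDE}: card=64; try (E,hash)→2408, (A,nl_idx)→2444, (E,merge)→2592, (A,hash)→2900, (D,hash)→3020, (A,merge)→3120 …(+5); best=2408 via (E,hash)
  {BCDE}: card=400; try (B,hash)→3180, (B,merge)→3280, (E,hash)→3480, (D,hash)→4230, (E,merge)→6880, (D,nl_idx)→9030 …(+4); best=3180 via (B,hash)
  {ABCE}: card=640; try (B,hash)→3820, (E,hash)→4300, (B,merge)→4500, (A,hash)→4750, (A,nl_idx)→10270, (E,merge)→10500 …(+4); best=3820 via (B,hash)
  {ABCDE}: card=256; try (B,merge)→3656, (E,hash)→3848, (B,hash)→3872, (A,hash)→4700, (D,hash)→5060, (E,merge)→5696 …(+8); best=3656 via (B,merge)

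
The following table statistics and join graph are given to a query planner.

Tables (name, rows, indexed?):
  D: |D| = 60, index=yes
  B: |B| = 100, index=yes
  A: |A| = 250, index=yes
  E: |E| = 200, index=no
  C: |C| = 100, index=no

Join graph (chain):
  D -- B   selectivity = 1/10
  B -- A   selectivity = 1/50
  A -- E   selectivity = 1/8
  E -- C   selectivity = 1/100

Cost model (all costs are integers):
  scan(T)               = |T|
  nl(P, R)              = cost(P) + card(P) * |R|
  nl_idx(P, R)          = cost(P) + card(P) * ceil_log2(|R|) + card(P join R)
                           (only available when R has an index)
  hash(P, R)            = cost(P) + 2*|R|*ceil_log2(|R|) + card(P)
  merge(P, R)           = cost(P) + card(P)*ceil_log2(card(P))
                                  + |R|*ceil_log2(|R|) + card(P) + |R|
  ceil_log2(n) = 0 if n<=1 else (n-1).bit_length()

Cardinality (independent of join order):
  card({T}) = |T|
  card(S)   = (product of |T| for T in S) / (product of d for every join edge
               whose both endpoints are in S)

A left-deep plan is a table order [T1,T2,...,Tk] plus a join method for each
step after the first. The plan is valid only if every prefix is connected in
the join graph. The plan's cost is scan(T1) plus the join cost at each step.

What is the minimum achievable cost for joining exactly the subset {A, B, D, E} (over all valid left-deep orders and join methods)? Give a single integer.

Selinger DP over subsets of {A,B,D,E}:
  {D}: scan cost=60, card=60
  {B}: scan cost=100, card=100
  {A}: scan cost=250, card=250
  {E}: scan cost=200, card=200
  {BD}: card=600; try (D,hash)→920, (B,nl_idx)→1080, (B,merge)→1280, (D,nl_idx)→1300, (D,merge)→1320, (B,hash)→1520 …(+2); best=920 via (D,hash)
  {AB}: card=500; try (A,nl_idx)→1400, (B,hash)→1900, (B,nl_idx)→2500, (A,merge)→3150, (B,merge)→3300, (A,hash)→4200 …(+2); best=1400 via (A,nl_idx)
  {AE}: card=6250; try (E,hash)→3700, (A,merge)→4250, (E,merge)→4300, (A,hash)→4400, (A,nl_idx)→8050, (A,nl)→50200 …(+1); best=3700 via (E,hash)
  {ABD}: card=3000; try (D,hash)→2620, (A,hash)→5520, (D,merge)→6820, (D,nl_idx)→7400, (A,nl_idx)→8720, (A,merge)→9770 …(+2); best=2620 via (D,hash)
  {ABE}: card=12500; try (E,hash)→5100, (E,merge)→8200, (B,hash)→11350, (B,nl_idx)→59950, (B,merge)→92000, (E,nl)→101400 …(+1); best=5100 via (E,hash)
  {ABDE}: card=75000; try (E,hash)→8820, (D,hash)→18320, (E,merge)→43420, (D,nl_idx)→155100, (D,merge)→193020, (E,nl)→602620 …(+1); best=8820 via (E,hash)

8820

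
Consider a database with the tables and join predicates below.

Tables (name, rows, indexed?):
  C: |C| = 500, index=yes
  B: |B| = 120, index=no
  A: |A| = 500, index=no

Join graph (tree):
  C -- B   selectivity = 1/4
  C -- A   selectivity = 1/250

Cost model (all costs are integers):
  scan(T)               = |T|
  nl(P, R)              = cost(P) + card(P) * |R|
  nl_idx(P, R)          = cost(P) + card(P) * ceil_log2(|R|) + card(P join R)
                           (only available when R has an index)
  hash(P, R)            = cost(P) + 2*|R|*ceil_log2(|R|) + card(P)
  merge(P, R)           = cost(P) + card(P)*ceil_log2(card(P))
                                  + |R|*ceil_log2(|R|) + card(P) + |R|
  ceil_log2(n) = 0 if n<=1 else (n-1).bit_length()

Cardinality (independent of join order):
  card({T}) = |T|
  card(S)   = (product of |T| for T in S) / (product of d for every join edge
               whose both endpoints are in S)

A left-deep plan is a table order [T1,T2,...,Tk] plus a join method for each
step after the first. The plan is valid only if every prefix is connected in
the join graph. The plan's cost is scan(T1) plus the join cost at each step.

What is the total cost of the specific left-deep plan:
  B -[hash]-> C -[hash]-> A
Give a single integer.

step 1: scan B: cost=120, card=120
step 2: join C via hash
    card(P join C) = 120*500/(4) = 15000
    cost = 120 + 2*500*9 + 120 = 9240
step 3: join A via hash
    card(P join A) = 15000*500/(250) = 30000
    cost = 9240 + 2*500*9 + 15000 = 33240

33240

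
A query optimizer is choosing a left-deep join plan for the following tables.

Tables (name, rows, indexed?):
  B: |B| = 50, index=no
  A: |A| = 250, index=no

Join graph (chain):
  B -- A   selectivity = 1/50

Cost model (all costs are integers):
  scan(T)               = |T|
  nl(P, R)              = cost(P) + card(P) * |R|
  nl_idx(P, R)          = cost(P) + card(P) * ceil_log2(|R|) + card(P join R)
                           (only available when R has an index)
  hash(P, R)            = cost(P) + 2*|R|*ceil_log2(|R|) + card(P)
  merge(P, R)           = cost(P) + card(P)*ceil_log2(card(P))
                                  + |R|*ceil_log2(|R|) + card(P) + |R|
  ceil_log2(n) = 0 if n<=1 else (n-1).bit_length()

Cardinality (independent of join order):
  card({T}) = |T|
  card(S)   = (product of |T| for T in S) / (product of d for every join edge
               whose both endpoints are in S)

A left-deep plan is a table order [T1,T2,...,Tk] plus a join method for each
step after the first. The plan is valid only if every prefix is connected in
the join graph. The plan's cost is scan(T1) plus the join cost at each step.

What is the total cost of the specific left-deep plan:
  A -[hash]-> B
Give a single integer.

step 1: scan A: cost=250, card=250
step 2: join B via hash
    card(P join B) = 250*50/(50) = 250
    cost = 250 + 2*50*6 + 250 = 1100

1100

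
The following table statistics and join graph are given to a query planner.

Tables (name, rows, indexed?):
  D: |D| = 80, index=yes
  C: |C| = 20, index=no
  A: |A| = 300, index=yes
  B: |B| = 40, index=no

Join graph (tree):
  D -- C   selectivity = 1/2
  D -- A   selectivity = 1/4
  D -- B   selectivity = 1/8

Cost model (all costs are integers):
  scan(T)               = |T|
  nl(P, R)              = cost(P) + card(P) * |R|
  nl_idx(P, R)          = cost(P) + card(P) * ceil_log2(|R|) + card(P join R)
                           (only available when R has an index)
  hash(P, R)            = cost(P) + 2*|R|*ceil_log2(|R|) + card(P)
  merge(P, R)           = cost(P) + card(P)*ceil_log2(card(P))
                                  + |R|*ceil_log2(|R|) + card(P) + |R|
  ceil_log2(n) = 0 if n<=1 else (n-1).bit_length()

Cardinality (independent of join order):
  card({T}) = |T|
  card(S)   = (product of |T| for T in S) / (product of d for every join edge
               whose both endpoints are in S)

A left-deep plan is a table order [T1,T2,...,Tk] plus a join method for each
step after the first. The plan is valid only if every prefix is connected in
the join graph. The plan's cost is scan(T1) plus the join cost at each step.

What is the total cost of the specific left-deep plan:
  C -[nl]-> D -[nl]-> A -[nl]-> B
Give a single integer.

2641620

step 1: scan C: cost=20, card=20
step 2: join D via nl
    card(P join D) = 20*80/(2) = 800
    cost = 20 + 20*80 = 1620
step 3: join A via nl
    card(P join A) = 800*300/(4) = 60000
    cost = 1620 + 800*300 = 241620
step 4: join B via nl
    card(P join B) = 60000*40/(8) = 300000
    cost = 241620 + 60000*40 = 2641620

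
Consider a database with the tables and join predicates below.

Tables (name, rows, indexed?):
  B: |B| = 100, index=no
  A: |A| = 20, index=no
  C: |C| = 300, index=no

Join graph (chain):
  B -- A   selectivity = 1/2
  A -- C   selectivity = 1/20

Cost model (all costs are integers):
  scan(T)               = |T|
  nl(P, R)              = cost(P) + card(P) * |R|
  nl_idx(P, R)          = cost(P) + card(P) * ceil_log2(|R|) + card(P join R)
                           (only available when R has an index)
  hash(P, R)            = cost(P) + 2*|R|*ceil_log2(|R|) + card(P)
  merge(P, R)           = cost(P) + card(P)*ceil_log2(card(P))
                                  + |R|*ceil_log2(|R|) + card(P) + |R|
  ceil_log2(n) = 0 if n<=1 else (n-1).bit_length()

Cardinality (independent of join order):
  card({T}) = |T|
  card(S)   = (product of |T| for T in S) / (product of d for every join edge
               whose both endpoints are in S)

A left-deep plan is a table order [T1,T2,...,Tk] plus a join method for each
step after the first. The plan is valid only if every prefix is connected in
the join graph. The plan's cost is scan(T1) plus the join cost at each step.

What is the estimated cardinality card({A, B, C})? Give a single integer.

Tables in S: A(20), B(100), C(300)
Edges inside S: B-A(d=2), A-C(d=20)
numerator = 20 * 100 * 300 = 600000
denominator = 2 * 20 = 40
card(S) = 600000 / 40 = 15000

15000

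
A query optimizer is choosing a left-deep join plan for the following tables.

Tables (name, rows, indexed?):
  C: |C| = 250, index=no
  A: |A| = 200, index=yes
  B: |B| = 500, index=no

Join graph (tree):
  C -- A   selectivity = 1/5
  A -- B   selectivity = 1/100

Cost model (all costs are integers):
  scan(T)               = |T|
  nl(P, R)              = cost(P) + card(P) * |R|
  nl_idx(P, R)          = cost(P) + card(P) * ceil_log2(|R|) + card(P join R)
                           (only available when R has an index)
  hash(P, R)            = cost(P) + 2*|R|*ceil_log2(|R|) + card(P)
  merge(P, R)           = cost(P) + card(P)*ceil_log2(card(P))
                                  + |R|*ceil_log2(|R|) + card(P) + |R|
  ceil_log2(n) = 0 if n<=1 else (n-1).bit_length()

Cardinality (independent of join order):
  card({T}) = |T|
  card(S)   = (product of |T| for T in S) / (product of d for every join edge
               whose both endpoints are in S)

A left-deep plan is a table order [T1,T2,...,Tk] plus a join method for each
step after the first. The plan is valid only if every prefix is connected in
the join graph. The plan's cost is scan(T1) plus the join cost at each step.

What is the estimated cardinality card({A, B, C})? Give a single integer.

Tables in S: A(200), B(500), C(250)
Edges inside S: C-A(d=5), A-B(d=100)
numerator = 200 * 500 * 250 = 25000000
denominator = 5 * 100 = 500
card(S) = 25000000 / 500 = 50000

50000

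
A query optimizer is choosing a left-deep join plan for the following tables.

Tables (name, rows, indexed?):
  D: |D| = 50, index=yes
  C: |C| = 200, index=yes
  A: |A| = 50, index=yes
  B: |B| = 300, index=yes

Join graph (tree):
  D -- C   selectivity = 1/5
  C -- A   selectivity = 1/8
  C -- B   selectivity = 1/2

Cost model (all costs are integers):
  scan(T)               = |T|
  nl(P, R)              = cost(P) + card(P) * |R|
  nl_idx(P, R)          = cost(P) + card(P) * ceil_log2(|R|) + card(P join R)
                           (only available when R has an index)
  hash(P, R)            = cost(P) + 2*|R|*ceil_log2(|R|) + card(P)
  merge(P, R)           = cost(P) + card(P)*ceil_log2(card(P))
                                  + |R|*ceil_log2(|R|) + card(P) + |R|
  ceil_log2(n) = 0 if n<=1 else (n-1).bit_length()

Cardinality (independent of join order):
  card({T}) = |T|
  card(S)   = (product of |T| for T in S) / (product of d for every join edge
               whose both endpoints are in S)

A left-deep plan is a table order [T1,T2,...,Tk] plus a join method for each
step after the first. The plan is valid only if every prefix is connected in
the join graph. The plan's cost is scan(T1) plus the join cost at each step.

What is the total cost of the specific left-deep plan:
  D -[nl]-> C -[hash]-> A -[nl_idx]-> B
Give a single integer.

2000150

step 1: scan D: cost=50, card=50
step 2: join C via nl
    card(P join C) = 50*200/(5) = 2000
    cost = 50 + 50*200 = 10050
step 3: join A via hash
    card(P join A) = 2000*50/(8) = 12500
    cost = 10050 + 2*50*6 + 2000 = 12650
step 4: join B via nl_idx
    card(P join B) = 12500*300/(2) = 1875000
    cost = 12650 + 12500*9 + 1875000 = 2000150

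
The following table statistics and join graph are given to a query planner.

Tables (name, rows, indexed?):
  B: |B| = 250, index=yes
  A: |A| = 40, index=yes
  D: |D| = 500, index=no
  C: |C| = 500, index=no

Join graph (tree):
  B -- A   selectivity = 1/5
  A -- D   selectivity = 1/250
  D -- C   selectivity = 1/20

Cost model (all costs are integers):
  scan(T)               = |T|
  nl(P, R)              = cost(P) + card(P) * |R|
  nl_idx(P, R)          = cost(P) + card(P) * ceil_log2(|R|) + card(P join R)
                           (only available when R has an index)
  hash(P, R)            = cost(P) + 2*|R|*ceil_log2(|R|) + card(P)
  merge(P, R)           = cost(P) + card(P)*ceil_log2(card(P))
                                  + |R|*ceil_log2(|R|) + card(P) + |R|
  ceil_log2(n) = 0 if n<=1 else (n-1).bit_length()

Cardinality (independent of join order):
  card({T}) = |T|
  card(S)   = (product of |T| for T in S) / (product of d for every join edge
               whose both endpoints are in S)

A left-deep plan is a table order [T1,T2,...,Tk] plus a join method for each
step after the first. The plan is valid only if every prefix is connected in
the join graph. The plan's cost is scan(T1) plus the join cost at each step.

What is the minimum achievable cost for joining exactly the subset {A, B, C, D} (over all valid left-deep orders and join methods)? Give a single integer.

13120

Selinger DP over subsets of {A,B,C,D}:
  {B}: scan cost=250, card=250
  {A}: scan cost=40, card=40
  {D}: scan cost=500, card=500
  {C}: scan cost=500, card=500
  {AB}: card=2000; try (A,hash)→980, (B,nl_idx)→2360, (B,merge)→2570, (A,merge)→2780, (A,nl_idx)→3750, (B,hash)→4080 …(+2); best=980 via (A,hash)
  {AD}: card=80; try (A,hash)→1480, (A,nl_idx)→3580, (D,merge)→5320, (A,merge)→5780, (D,hash)→9080, (D,nl)→20040 …(+1); best=1480 via (A,hash)
  {CD}: card=12500; try (D,hash)→10000, (C,hash)→10000, (D,merge)→10500, (C,merge)→10500, (D,nl)→250500, (C,nl)→250500; best=10000 via (D,hash)
  {ABD}: card=4000; try (B,merge)→4370, (B,hash)→5560, (B,nl_idx)→6120, (D,hash)→11980, (B,nl)→21480, (D,merge)→29980 …(+1); best=4370 via (B,merge)
  {ACD}: card=2000; try (C,merge)→7120, (C,hash)→10560, (A,hash)→22980, (C,nl)→41480, (A,nl_idx)→87000, (A,merge)→197780 …(+1); best=7120 via (C,merge)
  {ABCD}: card=100000; try (B,hash)→13120, (C,hash)→17370, (B,merge)→33370, (C,merge)→61370, (B,nl_idx)→123120, (B,nl)→507120 …(+1); best=13120 via (B,hash)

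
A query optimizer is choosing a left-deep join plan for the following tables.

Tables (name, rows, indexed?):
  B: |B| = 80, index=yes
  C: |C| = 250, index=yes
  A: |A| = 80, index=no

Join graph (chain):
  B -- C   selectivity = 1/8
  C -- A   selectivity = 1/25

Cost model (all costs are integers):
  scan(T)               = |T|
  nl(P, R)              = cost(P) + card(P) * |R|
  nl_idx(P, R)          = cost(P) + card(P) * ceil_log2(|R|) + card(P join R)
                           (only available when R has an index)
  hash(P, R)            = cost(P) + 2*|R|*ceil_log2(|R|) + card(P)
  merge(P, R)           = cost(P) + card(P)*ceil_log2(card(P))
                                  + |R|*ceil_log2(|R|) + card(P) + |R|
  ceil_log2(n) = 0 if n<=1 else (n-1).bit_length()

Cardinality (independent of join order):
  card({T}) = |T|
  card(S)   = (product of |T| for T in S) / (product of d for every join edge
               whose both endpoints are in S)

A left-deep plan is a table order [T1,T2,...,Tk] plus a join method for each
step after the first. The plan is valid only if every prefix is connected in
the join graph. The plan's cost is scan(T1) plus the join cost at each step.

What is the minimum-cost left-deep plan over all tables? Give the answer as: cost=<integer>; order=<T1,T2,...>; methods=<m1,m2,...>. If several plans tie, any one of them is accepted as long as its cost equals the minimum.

Selinger DP (subsets sized 1..n):
  {B}: scan cost=80, card=80
  {C}: scan cost=250, card=250
  {A}: scan cost=80, card=80
  {BC}: card=2500; try (B,hash)→1620, (C,merge)→2970, (B,merge)→3140, (C,nl_idx)→3220, (C,hash)→4160, (B,nl_idx)→4500 …(+2); best=1620 via (B,hash)
  {AC}: card=800; try (C,nl_idx)→1520, (A,hash)→1620, (C,merge)→2970, (A,merge)→3140, (C,hash)→4160, (C,nl)→20080 …(+1); best=1520 via (C,nl_idx)
  {ABC}: card=8000; try (B,hash)→3440, (A,hash)→5240, (B,merge)→10960, (B,nl_idx)→15120, (A,merge)→34760, (B,nl)→65520 …(+1); best=3440 via (B,hash)

cost=3440; order=A,C,B; methods=nl_idx,hash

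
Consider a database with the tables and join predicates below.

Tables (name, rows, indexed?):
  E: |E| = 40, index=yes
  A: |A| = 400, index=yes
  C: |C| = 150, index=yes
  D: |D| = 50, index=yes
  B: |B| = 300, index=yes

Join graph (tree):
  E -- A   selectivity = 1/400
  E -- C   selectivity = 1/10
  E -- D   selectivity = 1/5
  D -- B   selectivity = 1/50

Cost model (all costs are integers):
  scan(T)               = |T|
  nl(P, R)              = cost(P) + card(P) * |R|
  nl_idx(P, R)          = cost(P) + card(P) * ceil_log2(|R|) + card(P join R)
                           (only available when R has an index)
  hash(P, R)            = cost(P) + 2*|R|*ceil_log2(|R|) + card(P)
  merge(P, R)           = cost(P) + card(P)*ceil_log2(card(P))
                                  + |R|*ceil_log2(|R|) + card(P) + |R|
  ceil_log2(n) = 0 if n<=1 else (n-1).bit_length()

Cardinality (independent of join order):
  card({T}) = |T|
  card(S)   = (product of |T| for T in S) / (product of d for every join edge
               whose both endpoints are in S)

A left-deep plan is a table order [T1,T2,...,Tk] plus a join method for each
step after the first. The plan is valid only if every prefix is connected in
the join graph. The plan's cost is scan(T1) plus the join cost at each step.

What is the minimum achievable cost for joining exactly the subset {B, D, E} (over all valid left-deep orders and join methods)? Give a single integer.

Selinger DP over subsets of {B,D,E}:
  {E}: scan cost=40, card=40
  {D}: scan cost=50, card=50
  {B}: scan cost=300, card=300
  {DE}: card=400; try (E,hash)→580, (D,merge)→670, (E,merge)→680, (D,hash)→680, (D,nl_idx)→680, (E,nl_idx)→750 …(+2); best=580 via (E,hash)
  {BD}: card=300; try (B,nl_idx)→800, (D,hash)→1200, (D,nl_idx)→2400, (B,merge)→3400, (D,merge)→3650, (B,hash)→5500 …(+2); best=800 via (B,nl_idx)
  {BDE}: card=2400; try (E,hash)→1580, (E,merge)→4080, (E,nl_idx)→5000, (B,hash)→6380, (B,nl_idx)→6580, (B,merge)→7580 …(+2); best=1580 via (E,hash)

1580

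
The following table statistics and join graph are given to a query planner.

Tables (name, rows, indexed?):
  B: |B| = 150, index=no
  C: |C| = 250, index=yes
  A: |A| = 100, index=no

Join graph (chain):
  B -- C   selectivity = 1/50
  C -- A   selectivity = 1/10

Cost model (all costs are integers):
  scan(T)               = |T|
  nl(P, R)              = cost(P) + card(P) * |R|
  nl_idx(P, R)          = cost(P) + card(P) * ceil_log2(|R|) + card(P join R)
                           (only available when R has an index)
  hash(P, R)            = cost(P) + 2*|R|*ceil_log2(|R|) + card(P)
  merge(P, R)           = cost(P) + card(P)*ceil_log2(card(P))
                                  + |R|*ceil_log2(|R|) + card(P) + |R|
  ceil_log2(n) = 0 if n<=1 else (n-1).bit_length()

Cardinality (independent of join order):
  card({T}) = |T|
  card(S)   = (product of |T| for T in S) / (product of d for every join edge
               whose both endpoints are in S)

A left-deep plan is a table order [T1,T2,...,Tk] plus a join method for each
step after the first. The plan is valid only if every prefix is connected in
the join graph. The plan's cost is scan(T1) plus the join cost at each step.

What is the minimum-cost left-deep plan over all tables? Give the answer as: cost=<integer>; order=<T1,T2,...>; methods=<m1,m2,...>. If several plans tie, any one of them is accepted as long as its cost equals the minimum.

cost=4250; order=B,C,A; methods=nl_idx,hash

Selinger DP (subsets sized 1..n):
  {B}: scan cost=150, card=150
  {C}: scan cost=250, card=250
  {A}: scan cost=100, card=100
  {BC}: card=750; try (C,nl_idx)→2100, (B,hash)→2900, (C,merge)→3750, (B,merge)→3850, (C,hash)→4300, (C,nl)→37650 …(+1); best=2100 via (C,nl_idx)
  {AC}: card=2500; try (A,hash)→1900, (C,merge)→3150, (A,merge)→3300, (C,nl_idx)→3400, (C,hash)→4200, (C,nl)→25100 …(+1); best=1900 via (A,hash)
  {ABC}: card=7500; try (A,hash)→4250, (B,hash)→6800, (A,merge)→11150, (B,merge)→35750, (A,nl)→77100, (B,nl)→376900; best=4250 via (A,hash)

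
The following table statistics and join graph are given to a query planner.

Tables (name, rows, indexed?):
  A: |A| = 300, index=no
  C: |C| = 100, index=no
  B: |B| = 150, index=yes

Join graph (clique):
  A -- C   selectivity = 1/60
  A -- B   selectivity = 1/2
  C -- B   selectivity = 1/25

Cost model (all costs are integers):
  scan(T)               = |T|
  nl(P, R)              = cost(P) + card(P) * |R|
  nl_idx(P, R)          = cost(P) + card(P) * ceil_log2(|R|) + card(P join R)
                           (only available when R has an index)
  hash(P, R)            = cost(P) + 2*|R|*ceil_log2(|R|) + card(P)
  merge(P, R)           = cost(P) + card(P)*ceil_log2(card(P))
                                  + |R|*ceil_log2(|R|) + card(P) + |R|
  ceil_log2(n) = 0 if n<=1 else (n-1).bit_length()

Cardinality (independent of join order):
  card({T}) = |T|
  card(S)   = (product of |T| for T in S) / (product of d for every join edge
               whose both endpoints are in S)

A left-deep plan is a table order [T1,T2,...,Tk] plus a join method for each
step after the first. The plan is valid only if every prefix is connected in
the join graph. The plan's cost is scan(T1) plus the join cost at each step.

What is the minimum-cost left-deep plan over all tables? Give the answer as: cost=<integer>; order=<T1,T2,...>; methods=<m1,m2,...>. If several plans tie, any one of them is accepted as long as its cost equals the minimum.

cost=4900; order=A,C,B; methods=hash,hash

Selinger DP (subsets sized 1..n):
  {A}: scan cost=300, card=300
  {C}: scan cost=100, card=100
  {B}: scan cost=150, card=150
  {AC}: card=500; try (C,hash)→2000, (A,merge)→3900, (C,merge)→4100, (A,hash)→5600, (A,nl)→30100, (C,nl)→30300; best=2000 via (C,hash)
  {AB}: card=22500; try (B,hash)→3000, (A,merge)→4500, (B,merge)→4650, (A,hash)→5700, (B,nl_idx)→25200, (A,nl)→45150 …(+1); best=3000 via (B,hash)
  {BC}: card=600; try (B,nl_idx)→1500, (C,hash)→1700, (B,merge)→2250, (C,merge)→2300, (B,hash)→2600, (B,nl)→15100 …(+1); best=1500 via (B,nl_idx)
  {ABC}: card=1500; try (B,hash)→4900, (B,nl_idx)→7500, (A,hash)→7500, (B,merge)→8350, (A,merge)→11100, (C,hash)→26900 …(+4); best=4900 via (B,hash)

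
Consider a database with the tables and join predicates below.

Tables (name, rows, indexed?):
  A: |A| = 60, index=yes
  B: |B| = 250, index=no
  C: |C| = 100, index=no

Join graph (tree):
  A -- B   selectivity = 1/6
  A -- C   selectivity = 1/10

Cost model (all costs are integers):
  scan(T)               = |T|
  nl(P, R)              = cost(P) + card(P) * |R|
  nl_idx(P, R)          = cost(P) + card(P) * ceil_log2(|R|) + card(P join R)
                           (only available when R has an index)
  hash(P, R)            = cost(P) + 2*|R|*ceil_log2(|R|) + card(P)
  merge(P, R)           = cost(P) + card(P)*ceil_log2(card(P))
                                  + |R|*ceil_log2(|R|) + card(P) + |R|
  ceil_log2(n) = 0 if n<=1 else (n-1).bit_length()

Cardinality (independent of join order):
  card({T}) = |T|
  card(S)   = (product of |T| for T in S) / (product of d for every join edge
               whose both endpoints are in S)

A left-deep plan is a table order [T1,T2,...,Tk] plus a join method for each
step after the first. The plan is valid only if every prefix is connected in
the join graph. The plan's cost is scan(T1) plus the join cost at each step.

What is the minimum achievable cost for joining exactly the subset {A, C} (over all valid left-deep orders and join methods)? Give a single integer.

920

Selinger DP over subsets of {A,C}:
  {A}: scan cost=60, card=60
  {C}: scan cost=100, card=100
  {AC}: card=600; try (A,hash)→920, (C,merge)→1280, (A,nl_idx)→1300, (A,merge)→1320, (C,hash)→1520, (C,nl)→6060 …(+1); best=920 via (A,hash)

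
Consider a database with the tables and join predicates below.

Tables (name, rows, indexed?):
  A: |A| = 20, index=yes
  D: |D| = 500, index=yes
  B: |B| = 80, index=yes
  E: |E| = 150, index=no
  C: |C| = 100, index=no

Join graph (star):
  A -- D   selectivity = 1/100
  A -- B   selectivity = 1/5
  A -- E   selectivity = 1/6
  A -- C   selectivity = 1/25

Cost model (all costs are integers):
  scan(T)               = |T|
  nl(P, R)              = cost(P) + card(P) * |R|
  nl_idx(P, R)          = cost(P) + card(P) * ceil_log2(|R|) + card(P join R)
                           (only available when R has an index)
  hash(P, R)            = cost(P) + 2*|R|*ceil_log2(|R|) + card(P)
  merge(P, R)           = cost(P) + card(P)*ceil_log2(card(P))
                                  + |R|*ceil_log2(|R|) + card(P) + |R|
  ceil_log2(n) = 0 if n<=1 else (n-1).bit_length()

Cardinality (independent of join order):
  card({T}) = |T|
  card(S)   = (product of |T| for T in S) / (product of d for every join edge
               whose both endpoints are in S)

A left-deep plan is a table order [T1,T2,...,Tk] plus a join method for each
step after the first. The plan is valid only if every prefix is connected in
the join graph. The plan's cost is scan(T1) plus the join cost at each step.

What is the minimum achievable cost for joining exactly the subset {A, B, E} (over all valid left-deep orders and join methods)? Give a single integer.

2120

Selinger DP over subsets of {A,B,E}:
  {A}: scan cost=20, card=20
  {B}: scan cost=80, card=80
  {E}: scan cost=150, card=150
  {AB}: card=320; try (A,hash)→360, (B,nl_idx)→480, (B,merge)→780, (A,nl_idx)→800, (A,merge)→840, (B,hash)→1160 …(+2); best=360 via (A,hash)
  {AE}: card=500; try (A,hash)→500, (A,nl_idx)→1400, (E,merge)→1490, (A,merge)→1620, (E,hash)→2440, (E,nl)→3020 …(+1); best=500 via (A,hash)
  {ABE}: card=8000; try (B,hash)→2120, (E,hash)→3080, (E,merge)→4910, (B,merge)→6140, (B,nl_idx)→12000, (B,nl)→40500 …(+1); best=2120 via (B,hash)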